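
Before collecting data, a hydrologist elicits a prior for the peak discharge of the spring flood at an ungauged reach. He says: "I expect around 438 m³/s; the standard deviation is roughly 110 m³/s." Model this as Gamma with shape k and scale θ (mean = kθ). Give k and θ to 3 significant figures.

For Gamma(k, scale θ): mean = kθ, variance = kθ², so CV = 1/√k.
CV = SD/mean = 110/438 = 0.2511, hence k = 1/CV² = 15.9.
Then θ = mean/k = 438/15.9 = 27.6.

k ≈ 15.9, θ ≈ 27.6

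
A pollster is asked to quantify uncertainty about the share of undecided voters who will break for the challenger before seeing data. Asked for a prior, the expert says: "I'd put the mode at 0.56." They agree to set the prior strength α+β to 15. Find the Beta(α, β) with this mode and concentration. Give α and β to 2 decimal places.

For α,β > 1 the Beta mode is (α−1)/(α+β−2). With α+β = 15, the mode is (α−1)/13.
Set (α−1)/13 = 0.56 → α = 1 + 0.56·13 = 8.28.
β = 15 − α = 6.72.

α = 8.28, β = 6.72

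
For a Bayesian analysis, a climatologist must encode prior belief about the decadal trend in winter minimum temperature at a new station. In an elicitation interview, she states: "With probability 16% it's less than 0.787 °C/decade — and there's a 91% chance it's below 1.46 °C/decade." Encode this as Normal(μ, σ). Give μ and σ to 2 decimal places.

For Normal(μ,σ), the p-quantile is μ + z_p·σ. Here z_{0.16} = -0.9945, z_{0.91} = 1.341.
So 0.787 = μ − 0.9945σ and 1.46 = μ + 1.341σ.
Subtracting: σ = (1.46 − 0.787)/(1.341 − (-0.9945)) = 0.29.
Then μ = 0.787 − (-0.9945)·0.29 = 1.07.

μ = 1.07, σ = 0.29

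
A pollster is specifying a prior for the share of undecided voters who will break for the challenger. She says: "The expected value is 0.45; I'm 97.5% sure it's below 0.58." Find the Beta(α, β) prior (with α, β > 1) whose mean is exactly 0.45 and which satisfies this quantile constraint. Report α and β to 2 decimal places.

α ≈ 25.33, β ≈ 30.96

With mean 0.45 fixed, write α = 0.45s, β = 0.55s where s = α+β.
Need P(θ < 0.58) = 0.975 under Beta(0.45s, 0.55s). Normal approximation: (q−m)/√(m(1−m)/s) ≈ z_{0.975} = 1.96, so s ≈ 0.45·0.55·(1.96)²/(0.58−0.45)² = 56.3.
At s = 56.3: P(θ<0.58) ≈ 0.975. Adjusting to match 0.975 gives s ≈ 56.29.
So α = 0.45·56.29 ≈ 25.33, β = 0.55·56.29 ≈ 30.96.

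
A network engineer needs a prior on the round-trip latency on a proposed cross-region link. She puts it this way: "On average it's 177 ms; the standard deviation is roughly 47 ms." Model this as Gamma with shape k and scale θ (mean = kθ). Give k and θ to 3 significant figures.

For Gamma(k, scale θ): mean = kθ, variance = kθ², so CV = 1/√k.
CV = SD/mean = 47/177 = 0.2655, hence k = 1/CV² = 14.2.
Then θ = mean/k = 177/14.2 = 12.5.

k ≈ 14.2, θ ≈ 12.5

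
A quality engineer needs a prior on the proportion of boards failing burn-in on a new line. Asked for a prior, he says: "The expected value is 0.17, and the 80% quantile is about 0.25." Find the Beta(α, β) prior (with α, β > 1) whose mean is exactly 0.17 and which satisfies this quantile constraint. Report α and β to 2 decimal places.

α ≈ 2.21, β ≈ 10.79

With mean 0.17 fixed, write α = 0.17s, β = 0.83s where s = α+β.
Need P(θ < 0.25) = 0.8 under Beta(0.17s, 0.83s). Normal approximation: (q−m)/√(m(1−m)/s) ≈ z_{0.8} = 0.842, so s ≈ 0.17·0.83·(0.842)²/(0.25−0.17)² = 15.6.
At s = 15.6: P(θ<0.25) ≈ 0.815. Adjusting to match 0.8 gives s ≈ 13.00.
So α = 0.17·13.00 ≈ 2.21, β = 0.83·13.00 ≈ 10.79.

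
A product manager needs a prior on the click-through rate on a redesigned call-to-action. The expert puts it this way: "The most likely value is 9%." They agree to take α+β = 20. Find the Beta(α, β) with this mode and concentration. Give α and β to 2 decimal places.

For α,β > 1 the Beta mode is (α−1)/(α+β−2). With α+β = 20, the mode is (α−1)/18.
Set (α−1)/18 = 0.09 → α = 1 + 0.09·18 = 2.62.
β = 20 − α = 17.38.

α = 2.62, β = 17.38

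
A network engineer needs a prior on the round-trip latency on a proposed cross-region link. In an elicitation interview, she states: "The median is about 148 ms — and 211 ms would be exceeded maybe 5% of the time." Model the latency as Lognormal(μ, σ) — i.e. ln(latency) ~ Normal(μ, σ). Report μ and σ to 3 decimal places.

If T ~ Lognormal(μ,σ) then ln T ~ Normal(μ,σ), so the p-quantile of ln T is μ + z_p·σ.
ln(148) = 4.997 and ln(211) = 5.352; z_{0.5} = 0, z_{0.95} = 1.645.
σ = (5.352 − 4.997)/(1.645 − (0)) = 0.216.
μ = 4.997 − (0)·0.216 = 4.997.

μ ≈ 4.997, σ ≈ 0.216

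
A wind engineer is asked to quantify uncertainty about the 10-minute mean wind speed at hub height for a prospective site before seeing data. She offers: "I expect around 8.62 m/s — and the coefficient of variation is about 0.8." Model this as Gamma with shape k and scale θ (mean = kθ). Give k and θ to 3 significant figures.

k ≈ 1.56, θ ≈ 5.52

For Gamma(k, scale θ): mean = kθ, variance = kθ², so CV = 1/√k.
CV = 0.8, hence k = 1/CV² = 1.56.
Then θ = mean/k = 8.62/1.56 = 5.52.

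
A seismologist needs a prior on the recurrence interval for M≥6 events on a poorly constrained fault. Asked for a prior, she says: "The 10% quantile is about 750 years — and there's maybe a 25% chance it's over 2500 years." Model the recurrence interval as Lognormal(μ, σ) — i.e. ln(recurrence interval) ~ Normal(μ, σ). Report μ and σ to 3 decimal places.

If T ~ Lognormal(μ,σ) then ln T ~ Normal(μ,σ), so the p-quantile of ln T is μ + z_p·σ.
ln(750) = 6.62 and ln(2500) = 7.824; z_{0.1} = -1.282, z_{0.75} = 0.6745.
σ = (7.824 − 6.62)/(0.6745 − (-1.282)) = 0.616.
μ = 6.62 − (-1.282)·0.616 = 7.409.

μ ≈ 7.409, σ ≈ 0.616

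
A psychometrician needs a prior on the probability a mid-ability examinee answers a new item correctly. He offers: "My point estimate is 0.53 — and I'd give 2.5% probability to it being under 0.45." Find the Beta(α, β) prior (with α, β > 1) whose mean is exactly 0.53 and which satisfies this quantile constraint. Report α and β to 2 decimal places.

With mean 0.53 fixed, write α = 0.53s, β = 0.47s where s = α+β.
Need P(θ < 0.45) = 0.025 under Beta(0.53s, 0.47s). Normal approximation: (q−m)/√(m(1−m)/s) ≈ z_{0.025} = -1.96, so s ≈ 0.53·0.47·(-1.96)²/(0.45−0.53)² = 149.5.
At s = 149.5: P(θ<0.45) ≈ 0.025. Adjusting to match 0.025 gives s ≈ 149.51.
So α = 0.53·149.51 ≈ 79.24, β = 0.47·149.51 ≈ 70.27.

α ≈ 79.24, β ≈ 70.27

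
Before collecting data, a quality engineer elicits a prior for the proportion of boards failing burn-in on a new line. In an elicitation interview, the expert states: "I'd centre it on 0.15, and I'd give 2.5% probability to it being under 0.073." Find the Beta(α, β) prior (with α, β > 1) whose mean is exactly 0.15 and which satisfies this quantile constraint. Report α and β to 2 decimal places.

α ≈ 9.23, β ≈ 52.29

With mean 0.15 fixed, write α = 0.15s, β = 0.85s where s = α+β.
Need P(θ < 0.073) = 0.025 under Beta(0.15s, 0.85s). Normal approximation: (q−m)/√(m(1−m)/s) ≈ z_{0.025} = -1.96, so s ≈ 0.15·0.85·(-1.96)²/(0.073−0.15)² = 82.6.
At s = 82.6: P(θ<0.073) ≈ 0.011. Adjusting to match 0.025 gives s ≈ 61.52.
So α = 0.15·61.52 ≈ 9.23, β = 0.85·61.52 ≈ 52.29.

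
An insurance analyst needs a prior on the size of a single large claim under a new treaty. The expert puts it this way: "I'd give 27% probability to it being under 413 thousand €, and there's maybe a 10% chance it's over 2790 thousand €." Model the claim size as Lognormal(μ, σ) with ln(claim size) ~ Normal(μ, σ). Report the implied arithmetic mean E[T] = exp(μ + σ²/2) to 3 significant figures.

E[T] ≈ 1270 thousand €

If T ~ Lognormal(μ,σ) then ln T ~ Normal(μ,σ), so the p-quantile of ln T is μ + z_p·σ.
ln(413) = 6.023 and ln(2790) = 7.934; z_{0.27} = -0.6128, z_{0.9} = 1.282.
σ = (7.934 − 6.023)/(1.282 − (-0.6128)) = 1.008.
μ = 6.023 − (-0.6128)·1.008 = 6.641.
E[T] = exp(μ + σ²/2) = exp(6.641 + 0.5085) = 1270 thousand €.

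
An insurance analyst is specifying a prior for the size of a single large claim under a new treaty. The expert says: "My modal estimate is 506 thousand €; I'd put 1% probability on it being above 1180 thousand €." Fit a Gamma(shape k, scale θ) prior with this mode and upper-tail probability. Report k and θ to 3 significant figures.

Gamma(k,θ) with k>1 has mode (k−1)θ, so θ = 506/(k−1).
Need P(X < 1180) = 0.99 with θ tied to k this way. Start at k = 2, θ = 506: P(X<1180) ≈ 0.676.
Too low — raise k to concentrate. Iterating converges to k ≈ 7.64.
Then θ = 506/(7.64−1) ≈ 76.2.

k ≈ 7.64, θ ≈ 76.2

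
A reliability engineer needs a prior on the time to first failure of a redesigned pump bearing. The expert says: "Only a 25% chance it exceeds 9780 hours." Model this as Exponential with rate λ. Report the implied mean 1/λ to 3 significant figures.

P(T > 9780.0) = e^(−λ·9780.0) = 0.25, so λ = −ln(0.25)/9780.0 = 0.000142.
Mean = 1/λ = 7050 hours.

mean ≈ 7050 hours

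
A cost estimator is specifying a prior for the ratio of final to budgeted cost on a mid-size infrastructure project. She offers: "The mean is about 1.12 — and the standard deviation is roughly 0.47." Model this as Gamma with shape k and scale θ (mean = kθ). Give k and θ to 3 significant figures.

For Gamma(k, scale θ): mean = kθ, variance = kθ², so CV = 1/√k.
CV = SD/mean = 0.47/1.12 = 0.4196, hence k = 1/CV² = 5.68.
Then θ = mean/k = 1.12/5.68 = 0.197.

k ≈ 5.68, θ ≈ 0.197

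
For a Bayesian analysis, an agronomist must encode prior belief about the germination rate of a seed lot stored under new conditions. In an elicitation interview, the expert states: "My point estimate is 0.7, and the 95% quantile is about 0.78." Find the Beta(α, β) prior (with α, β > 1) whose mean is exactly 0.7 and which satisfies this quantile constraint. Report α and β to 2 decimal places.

With mean 0.7 fixed, write α = 0.7s, β = 0.3s where s = α+β.
Need P(θ < 0.78) = 0.95 under Beta(0.7s, 0.3s). Normal approximation: (q−m)/√(m(1−m)/s) ≈ z_{0.95} = 1.64, so s ≈ 0.7·0.3·(1.64)²/(0.78−0.7)² = 88.8.
At s = 88.8: P(θ<0.78) ≈ 0.957. Adjusting to match 0.95 gives s ≈ 81.84.
So α = 0.7·81.84 ≈ 57.29, β = 0.3·81.84 ≈ 24.55.

α ≈ 57.29, β ≈ 24.55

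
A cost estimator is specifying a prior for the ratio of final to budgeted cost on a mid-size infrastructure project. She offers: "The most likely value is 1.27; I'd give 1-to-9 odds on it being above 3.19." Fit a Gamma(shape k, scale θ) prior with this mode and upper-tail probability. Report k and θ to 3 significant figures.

Gamma(k,θ) with k>1 has mode (k−1)θ, so θ = 1.27/(k−1).
Need P(X < 3.19) = 0.9 with θ tied to k this way. Start at k = 2, θ = 1.27: P(X<3.19) ≈ 0.715.
Too low — raise k to concentrate. Iterating converges to k ≈ 3.26.
Then θ = 1.27/(3.26−1) ≈ 0.561.

k ≈ 3.26, θ ≈ 0.561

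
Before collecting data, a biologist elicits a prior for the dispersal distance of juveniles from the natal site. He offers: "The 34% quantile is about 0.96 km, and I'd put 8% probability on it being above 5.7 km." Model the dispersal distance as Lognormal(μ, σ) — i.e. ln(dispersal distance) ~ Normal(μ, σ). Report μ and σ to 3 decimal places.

If T ~ Lognormal(μ,σ) then ln T ~ Normal(μ,σ), so the p-quantile of ln T is μ + z_p·σ.
ln(0.96) = -0.04082 and ln(5.7) = 1.74; z_{0.34} = -0.4125, z_{0.92} = 1.405.
σ = (1.74 − -0.04082)/(1.405 − (-0.4125)) = 0.980.
μ = -0.04082 − (-0.4125)·0.980 = 0.363.

μ ≈ 0.363, σ ≈ 0.980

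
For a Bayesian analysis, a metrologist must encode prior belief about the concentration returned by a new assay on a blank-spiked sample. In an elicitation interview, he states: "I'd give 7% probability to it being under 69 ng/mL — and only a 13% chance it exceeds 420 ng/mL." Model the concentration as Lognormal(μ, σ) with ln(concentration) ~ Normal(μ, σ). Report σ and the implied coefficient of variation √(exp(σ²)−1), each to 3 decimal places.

σ ≈ 0.694, CV ≈ 0.787

If T ~ Lognormal(μ,σ) then ln T ~ Normal(μ,σ), so the p-quantile of ln T is μ + z_p·σ.
ln(69) = 4.234 and ln(420) = 6.04; z_{0.07} = -1.476, z_{0.87} = 1.126.
σ = (6.04 − 4.234)/(1.126 − (-1.476)) = 0.694.
μ = 4.234 − (-1.476)·0.694 = 5.258.
CV = √(exp(σ²)−1) = √(exp(0.4818)−1) = 0.787.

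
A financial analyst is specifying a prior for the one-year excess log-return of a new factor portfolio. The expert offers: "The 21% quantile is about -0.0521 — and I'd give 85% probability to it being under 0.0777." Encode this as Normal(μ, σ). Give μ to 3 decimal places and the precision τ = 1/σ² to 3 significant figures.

μ = 0.005, τ = 202

The p-quantile of Normal(μ,σ) is μ + z_p·σ, with z_{0.21} = -0.8064 and z_{0.85} = 1.036.
Eliminate σ: μ = (z₂·x₁ − z₁·x₂)/(z₂ − z₁) = (1.036·-0.0521 − (-0.8064)·0.0777)/1.843 = 0.005.
Then σ = (x₂ − x₁)/(z₂ − z₁) = (0.0777 − -0.0521)/1.843 = 0.070.
Precision τ = 1/σ² = 1/0.07043² = 202.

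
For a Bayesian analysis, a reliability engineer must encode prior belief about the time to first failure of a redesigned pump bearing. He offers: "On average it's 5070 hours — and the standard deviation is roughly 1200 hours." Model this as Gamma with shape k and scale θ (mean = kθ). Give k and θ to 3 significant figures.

k ≈ 17.9, θ ≈ 284

For Gamma(k, scale θ): mean = kθ, variance = kθ², so CV = 1/√k.
CV = SD/mean = 1200/5070 = 0.2367, hence k = 1/CV² = 17.9.
Then θ = mean/k = 5070/17.9 = 284.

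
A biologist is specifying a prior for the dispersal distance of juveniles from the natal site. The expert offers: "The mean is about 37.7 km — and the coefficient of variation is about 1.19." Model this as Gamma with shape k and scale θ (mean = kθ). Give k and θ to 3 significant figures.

k ≈ 0.706, θ ≈ 53.4

For Gamma(k, scale θ): mean = kθ, variance = kθ², so CV = 1/√k.
CV = 1.19, hence k = 1/CV² = 0.706.
Then θ = mean/k = 37.7/0.706 = 53.4.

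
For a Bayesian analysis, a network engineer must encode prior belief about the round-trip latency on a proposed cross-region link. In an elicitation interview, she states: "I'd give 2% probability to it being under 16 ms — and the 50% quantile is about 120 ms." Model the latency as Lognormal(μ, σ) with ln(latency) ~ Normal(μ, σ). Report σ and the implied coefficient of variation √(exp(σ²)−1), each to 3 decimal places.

σ ≈ 0.981, CV ≈ 1.272

If T ~ Lognormal(μ,σ) then ln T ~ Normal(μ,σ), so the p-quantile of ln T is μ + z_p·σ.
ln(16) = 2.773 and ln(120) = 4.787; z_{0.02} = -2.054, z_{0.5} = 0.
σ = (4.787 − 2.773)/(0 − (-2.054)) = 0.981.
μ = 2.773 − (-2.054)·0.981 = 4.787.
CV = √(exp(σ²)−1) = √(exp(0.9625)−1) = 1.272.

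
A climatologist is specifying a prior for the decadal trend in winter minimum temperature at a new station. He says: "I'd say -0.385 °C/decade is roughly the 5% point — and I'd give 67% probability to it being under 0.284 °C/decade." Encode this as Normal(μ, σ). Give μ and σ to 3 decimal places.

For Normal(μ,σ), the p-quantile is μ + z_p·σ. Here z_{0.05} = -1.645, z_{0.67} = 0.4399.
So -0.385 = μ − 1.645σ and 0.284 = μ + 0.4399σ.
Subtracting: σ = (0.284 − -0.385)/(0.4399 − (-1.645)) = 0.321.
Then μ = -0.385 − (-1.645)·0.321 = 0.143.

μ = 0.143, σ = 0.321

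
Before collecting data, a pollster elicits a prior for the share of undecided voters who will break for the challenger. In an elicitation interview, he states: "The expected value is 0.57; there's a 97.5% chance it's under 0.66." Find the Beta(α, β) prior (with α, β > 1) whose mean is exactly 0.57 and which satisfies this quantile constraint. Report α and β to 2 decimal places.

With mean 0.57 fixed, write α = 0.57s, β = 0.43s where s = α+β.
Need P(θ < 0.66) = 0.975 under Beta(0.57s, 0.43s). Normal approximation: (q−m)/√(m(1−m)/s) ≈ z_{0.975} = 1.96, so s ≈ 0.57·0.43·(1.96)²/(0.66−0.57)² = 116.2.
At s = 116.2: P(θ<0.66) ≈ 0.977. Adjusting to match 0.975 gives s ≈ 111.79.
So α = 0.57·111.79 ≈ 63.72, β = 0.43·111.79 ≈ 48.07.

α ≈ 63.72, β ≈ 48.07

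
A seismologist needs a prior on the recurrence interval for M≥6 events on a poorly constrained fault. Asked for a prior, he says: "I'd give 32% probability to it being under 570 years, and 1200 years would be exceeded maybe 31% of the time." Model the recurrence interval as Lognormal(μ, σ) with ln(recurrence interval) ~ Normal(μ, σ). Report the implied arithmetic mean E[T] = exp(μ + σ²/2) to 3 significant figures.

If T ~ Lognormal(μ,σ) then ln T ~ Normal(μ,σ), so the p-quantile of ln T is μ + z_p·σ.
ln(570) = 6.346 and ln(1200) = 7.09; z_{0.32} = -0.4677, z_{0.69} = 0.4959.
σ = (7.09 − 6.346)/(0.4959 − (-0.4677)) = 0.773.
μ = 6.346 − (-0.4677)·0.773 = 6.707.
E[T] = exp(μ + σ²/2) = exp(6.707 + 0.2985) = 1100 years.

E[T] ≈ 1100 years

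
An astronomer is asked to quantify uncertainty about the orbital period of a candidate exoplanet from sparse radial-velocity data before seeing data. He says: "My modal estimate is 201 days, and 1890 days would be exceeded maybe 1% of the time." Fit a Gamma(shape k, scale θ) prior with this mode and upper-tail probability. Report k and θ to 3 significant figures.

k ≈ 1.63, θ ≈ 319

Gamma(k,θ) with k>1 has mode (k−1)θ, so θ = 201/(k−1).
Need P(X < 1890) = 0.99 with θ tied to k this way. Start at k = 2, θ = 201: P(X<1890) ≈ 0.999.
Too high — lower k to spread out. Iterating converges to k ≈ 1.63.
Then θ = 201/(1.63−1) ≈ 319.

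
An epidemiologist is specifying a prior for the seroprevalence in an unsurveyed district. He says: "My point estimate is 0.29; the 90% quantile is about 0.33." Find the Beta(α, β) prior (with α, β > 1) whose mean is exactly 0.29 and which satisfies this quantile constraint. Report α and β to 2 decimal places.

α ≈ 62.43, β ≈ 152.85

With mean 0.29 fixed, write α = 0.29s, β = 0.71s where s = α+β.
Need P(θ < 0.33) = 0.9 under Beta(0.29s, 0.71s). Normal approximation: (q−m)/√(m(1−m)/s) ≈ z_{0.9} = 1.28, so s ≈ 0.29·0.71·(1.28)²/(0.33−0.29)² = 211.4.
At s = 211.4: P(θ<0.33) ≈ 0.898. Adjusting to match 0.9 gives s ≈ 215.29.
So α = 0.29·215.29 ≈ 62.43, β = 0.71·215.29 ≈ 152.85.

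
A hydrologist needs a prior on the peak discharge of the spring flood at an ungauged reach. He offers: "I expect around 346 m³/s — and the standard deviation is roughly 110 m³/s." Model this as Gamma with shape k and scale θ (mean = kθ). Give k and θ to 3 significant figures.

k ≈ 9.89, θ ≈ 35

For Gamma(k, scale θ): mean = kθ, variance = kθ², so CV = 1/√k.
CV = SD/mean = 110/346 = 0.3179, hence k = 1/CV² = 9.89.
Then θ = mean/k = 346/9.89 = 35.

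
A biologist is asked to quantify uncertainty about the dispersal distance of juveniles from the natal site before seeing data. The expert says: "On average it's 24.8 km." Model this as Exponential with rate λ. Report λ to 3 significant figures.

Exponential mean = 1/λ, so λ = 1/24.8 = 0.0403.

λ ≈ 0.0403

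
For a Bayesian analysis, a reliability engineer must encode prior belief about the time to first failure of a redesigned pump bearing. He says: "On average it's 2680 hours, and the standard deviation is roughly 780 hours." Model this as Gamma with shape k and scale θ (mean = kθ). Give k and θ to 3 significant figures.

k ≈ 11.8, θ ≈ 227

For Gamma(k, scale θ): mean = kθ, variance = kθ², so CV = 1/√k.
CV = SD/mean = 780/2680 = 0.291, hence k = 1/CV² = 11.8.
Then θ = mean/k = 2680/11.8 = 227.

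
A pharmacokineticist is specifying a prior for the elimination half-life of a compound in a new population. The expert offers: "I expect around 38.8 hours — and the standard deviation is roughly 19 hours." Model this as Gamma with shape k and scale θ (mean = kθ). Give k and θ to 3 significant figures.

For Gamma(k, scale θ): mean = kθ, variance = kθ², so CV = 1/√k.
CV = SD/mean = 19/38.8 = 0.4897, hence k = 1/CV² = 4.17.
Then θ = mean/k = 38.8/4.17 = 9.3.

k ≈ 4.17, θ ≈ 9.3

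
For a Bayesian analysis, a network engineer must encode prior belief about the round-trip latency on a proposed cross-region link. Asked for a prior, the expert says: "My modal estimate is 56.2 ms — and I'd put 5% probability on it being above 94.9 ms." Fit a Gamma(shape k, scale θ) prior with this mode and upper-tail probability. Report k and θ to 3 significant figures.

k ≈ 11.2, θ ≈ 5.52

Gamma(k,θ) with k>1 has mode (k−1)θ, so θ = 56.2/(k−1).
Need P(X < 94.9) = 0.95 with θ tied to k this way. Start at k = 2, θ = 56.2: P(X<94.9) ≈ 0.503.
Too low — raise k to concentrate. Iterating converges to k ≈ 11.2.
Then θ = 56.2/(11.2−1) ≈ 5.52.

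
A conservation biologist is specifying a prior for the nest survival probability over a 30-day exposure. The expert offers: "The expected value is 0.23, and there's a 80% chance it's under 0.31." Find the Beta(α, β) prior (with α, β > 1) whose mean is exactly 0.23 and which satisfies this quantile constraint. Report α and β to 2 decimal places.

α ≈ 4.11, β ≈ 13.76

With mean 0.23 fixed, write α = 0.23s, β = 0.77s where s = α+β.
Need P(θ < 0.31) = 0.8 under Beta(0.23s, 0.77s). Normal approximation: (q−m)/√(m(1−m)/s) ≈ z_{0.8} = 0.842, so s ≈ 0.23·0.77·(0.842)²/(0.31−0.23)² = 19.6.
At s = 19.6: P(θ<0.31) ≈ 0.809. Adjusting to match 0.8 gives s ≈ 17.87.
So α = 0.23·17.87 ≈ 4.11, β = 0.77·17.87 ≈ 13.76.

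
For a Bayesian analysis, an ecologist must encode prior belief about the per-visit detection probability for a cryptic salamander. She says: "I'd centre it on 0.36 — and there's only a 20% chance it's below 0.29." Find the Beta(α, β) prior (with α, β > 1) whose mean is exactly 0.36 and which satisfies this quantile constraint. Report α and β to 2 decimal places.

α ≈ 12.26, β ≈ 21.80

With mean 0.36 fixed, write α = 0.36s, β = 0.64s where s = α+β.
Need P(θ < 0.29) = 0.2 under Beta(0.36s, 0.64s). Normal approximation: (q−m)/√(m(1−m)/s) ≈ z_{0.2} = -0.842, so s ≈ 0.36·0.64·(-0.842)²/(0.29−0.36)² = 33.3.
At s = 33.3: P(θ<0.29) ≈ 0.203. Adjusting to match 0.2 gives s ≈ 34.07.
So α = 0.36·34.07 ≈ 12.26, β = 0.64·34.07 ≈ 21.80.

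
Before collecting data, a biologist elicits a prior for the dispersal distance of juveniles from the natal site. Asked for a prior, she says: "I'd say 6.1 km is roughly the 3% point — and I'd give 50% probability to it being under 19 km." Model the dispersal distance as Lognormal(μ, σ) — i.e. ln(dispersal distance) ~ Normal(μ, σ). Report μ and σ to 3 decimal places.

If T ~ Lognormal(μ,σ) then ln T ~ Normal(μ,σ), so the p-quantile of ln T is μ + z_p·σ.
ln(6.1) = 1.808 and ln(19) = 2.944; z_{0.03} = -1.881, z_{0.5} = 0.
σ = (2.944 − 1.808)/(0 − (-1.881)) = 0.604.
μ = 1.808 − (-1.881)·0.604 = 2.944.

μ ≈ 2.944, σ ≈ 0.604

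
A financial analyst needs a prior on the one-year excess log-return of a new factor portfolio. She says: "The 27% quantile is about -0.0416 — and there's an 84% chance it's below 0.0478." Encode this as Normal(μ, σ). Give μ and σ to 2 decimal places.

μ = -0.01, σ = 0.06

The p-quantile of Normal(μ,σ) is μ + z_p·σ, with z_{0.27} = -0.6128 and z_{0.84} = 0.9945.
Eliminate σ: μ = (z₂·x₁ − z₁·x₂)/(z₂ − z₁) = (0.9945·-0.0416 − (-0.6128)·0.0478)/1.607 = -0.01.
Then σ = (x₂ − x₁)/(z₂ − z₁) = (0.0478 − -0.0416)/1.607 = 0.06.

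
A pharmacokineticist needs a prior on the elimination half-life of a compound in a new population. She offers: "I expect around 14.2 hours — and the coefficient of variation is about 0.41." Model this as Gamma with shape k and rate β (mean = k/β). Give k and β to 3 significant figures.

k ≈ 5.95, β ≈ 0.419

For Gamma(k, rate β): mean = k/β, variance = k/β², so CV = 1/√k.
CV = 0.41, hence k = 1/CV² = 5.95.
Then β = k/mean = 5.95/14.2 = 0.419.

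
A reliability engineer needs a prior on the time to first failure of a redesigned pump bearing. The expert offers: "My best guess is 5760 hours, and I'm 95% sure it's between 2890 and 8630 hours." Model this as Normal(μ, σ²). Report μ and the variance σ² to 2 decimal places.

A symmetric 95% interval runs μ ± z·σ with z = 1.96.
Half-width = 2870, so σ = 2870/1.96 = 1464.313 and σ² = 2144211.45.
μ is the stated best guess, 5760.00.

μ = 5760.00, σ² = 2144211.45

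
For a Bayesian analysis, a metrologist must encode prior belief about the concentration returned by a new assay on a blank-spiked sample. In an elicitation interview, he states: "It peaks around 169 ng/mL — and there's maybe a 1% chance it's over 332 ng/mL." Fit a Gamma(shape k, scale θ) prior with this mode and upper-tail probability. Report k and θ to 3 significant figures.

k ≈ 11.8, θ ≈ 15.6

Gamma(k,θ) with k>1 has mode (k−1)θ, so θ = 169/(k−1).
Need P(X < 332) = 0.99 with θ tied to k this way. Start at k = 2, θ = 169: P(X<332) ≈ 0.584.
Too low — raise k to concentrate. Iterating converges to k ≈ 11.8.
Then θ = 169/(11.8−1) ≈ 15.6.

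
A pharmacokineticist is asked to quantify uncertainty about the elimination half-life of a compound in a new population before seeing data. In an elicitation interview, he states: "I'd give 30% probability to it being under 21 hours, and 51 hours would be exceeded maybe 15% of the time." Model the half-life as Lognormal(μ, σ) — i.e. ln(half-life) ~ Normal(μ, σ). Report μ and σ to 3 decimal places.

If T ~ Lognormal(μ,σ) then ln T ~ Normal(μ,σ), so the p-quantile of ln T is μ + z_p·σ.
ln(21) = 3.045 and ln(51) = 3.932; z_{0.3} = -0.5244, z_{0.85} = 1.036.
σ = (3.932 − 3.045)/(1.036 − (-0.5244)) = 0.568.
μ = 3.045 − (-0.5244)·0.568 = 3.343.

μ ≈ 3.343, σ ≈ 0.568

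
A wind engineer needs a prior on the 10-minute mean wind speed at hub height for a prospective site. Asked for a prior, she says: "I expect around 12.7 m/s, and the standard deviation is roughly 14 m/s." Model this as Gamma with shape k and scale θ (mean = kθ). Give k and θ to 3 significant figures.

k ≈ 0.823, θ ≈ 15.4

For Gamma(k, scale θ): mean = kθ, variance = kθ², so CV = 1/√k.
CV = SD/mean = 14/12.7 = 1.102, hence k = 1/CV² = 0.823.
Then θ = mean/k = 12.7/0.823 = 15.4.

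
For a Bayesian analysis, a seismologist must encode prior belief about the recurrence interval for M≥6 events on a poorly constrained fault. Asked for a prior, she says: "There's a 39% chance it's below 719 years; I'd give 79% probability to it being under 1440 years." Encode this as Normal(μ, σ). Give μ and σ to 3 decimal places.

μ = 904.485, σ = 664.063

For Normal(μ,σ), the p-quantile is μ + z_p·σ. Here z_{0.39} = -0.2793, z_{0.79} = 0.8064.
So 719 = μ − 0.2793σ and 1440 = μ + 0.8064σ.
Subtracting: σ = (1440 − 719)/(0.8064 − (-0.2793)) = 664.063.
Then μ = 719 − (-0.2793)·664.063 = 904.485.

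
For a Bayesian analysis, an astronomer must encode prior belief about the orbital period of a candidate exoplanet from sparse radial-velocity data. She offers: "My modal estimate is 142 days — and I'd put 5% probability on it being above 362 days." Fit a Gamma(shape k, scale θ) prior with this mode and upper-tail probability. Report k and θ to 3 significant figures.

Gamma(k,θ) with k>1 has mode (k−1)θ, so θ = 142/(k−1).
Need P(X < 362) = 0.95 with θ tied to k this way. Start at k = 2, θ = 142: P(X<362) ≈ 0.723.
Too low — raise k to concentrate. Iterating converges to k ≈ 4.09.
Then θ = 142/(4.09−1) ≈ 45.9.

k ≈ 4.09, θ ≈ 45.9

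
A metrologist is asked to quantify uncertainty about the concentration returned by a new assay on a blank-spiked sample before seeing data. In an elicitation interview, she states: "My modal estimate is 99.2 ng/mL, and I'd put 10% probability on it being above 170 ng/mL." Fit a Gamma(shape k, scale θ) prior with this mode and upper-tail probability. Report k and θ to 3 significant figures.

Gamma(k,θ) with k>1 has mode (k−1)θ, so θ = 99.2/(k−1).
Need P(X < 170) = 0.9 with θ tied to k this way. Start at k = 2, θ = 99.2: P(X<170) ≈ 0.511.
Too low — raise k to concentrate. Iterating converges to k ≈ 7.53.
Then θ = 99.2/(7.53−1) ≈ 15.2.

k ≈ 7.53, θ ≈ 15.2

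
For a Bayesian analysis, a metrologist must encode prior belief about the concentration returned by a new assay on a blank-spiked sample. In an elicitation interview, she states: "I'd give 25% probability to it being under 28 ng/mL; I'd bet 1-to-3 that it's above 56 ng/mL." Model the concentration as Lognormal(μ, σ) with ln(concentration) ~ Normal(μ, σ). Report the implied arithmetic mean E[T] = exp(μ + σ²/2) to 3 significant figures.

If T ~ Lognormal(μ,σ) then ln T ~ Normal(μ,σ), so the p-quantile of ln T is μ + z_p·σ.
ln(28) = 3.332 and ln(56) = 4.025; z_{0.25} = -0.6745, z_{0.75} = 0.6745.
σ = (4.025 − 3.332)/(0.6745 − (-0.6745)) = 0.514.
μ = 3.332 − (-0.6745)·0.514 = 3.679.
E[T] = exp(μ + σ²/2) = exp(3.679 + 0.1320) = 45.2 ng/mL.

E[T] ≈ 45.2 ng/mL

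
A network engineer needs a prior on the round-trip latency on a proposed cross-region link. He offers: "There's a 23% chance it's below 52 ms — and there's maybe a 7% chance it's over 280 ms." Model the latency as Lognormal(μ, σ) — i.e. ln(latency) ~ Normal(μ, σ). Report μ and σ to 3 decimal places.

μ ≈ 4.513, σ ≈ 0.760

If T ~ Lognormal(μ,σ) then ln T ~ Normal(μ,σ), so the p-quantile of ln T is μ + z_p·σ.
ln(52) = 3.951 and ln(280) = 5.635; z_{0.23} = -0.7388, z_{0.93} = 1.476.
σ = (5.635 − 3.951)/(1.476 − (-0.7388)) = 0.760.
μ = 3.951 − (-0.7388)·0.760 = 4.513.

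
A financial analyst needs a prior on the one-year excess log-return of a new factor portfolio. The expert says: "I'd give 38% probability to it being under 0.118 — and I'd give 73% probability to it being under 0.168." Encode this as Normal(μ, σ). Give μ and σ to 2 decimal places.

For Normal(μ,σ), the p-quantile is μ + z_p·σ. Here z_{0.38} = -0.3055, z_{0.73} = 0.6128.
So 0.118 = μ − 0.3055σ and 0.168 = μ + 0.6128σ.
Subtracting: σ = (0.168 − 0.118)/(0.6128 − (-0.3055)) = 0.05.
Then μ = 0.118 − (-0.3055)·0.05 = 0.13.

μ = 0.13, σ = 0.05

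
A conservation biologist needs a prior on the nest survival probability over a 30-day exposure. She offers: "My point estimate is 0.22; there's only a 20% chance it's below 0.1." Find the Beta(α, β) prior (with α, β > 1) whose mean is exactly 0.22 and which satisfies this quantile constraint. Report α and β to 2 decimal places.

With mean 0.22 fixed, write α = 0.22s, β = 0.78s where s = α+β.
Need P(θ < 0.1) = 0.2 under Beta(0.22s, 0.78s). Normal approximation: (q−m)/√(m(1−m)/s) ≈ z_{0.2} = -0.842, so s ≈ 0.22·0.78·(-0.842)²/(0.1−0.22)² = 8.4.
At s = 8.4: P(θ<0.1) ≈ 0.203. Adjusting to match 0.2 gives s ≈ 8.59.
So α = 0.22·8.59 ≈ 1.89, β = 0.78·8.59 ≈ 6.70.

α ≈ 1.89, β ≈ 6.70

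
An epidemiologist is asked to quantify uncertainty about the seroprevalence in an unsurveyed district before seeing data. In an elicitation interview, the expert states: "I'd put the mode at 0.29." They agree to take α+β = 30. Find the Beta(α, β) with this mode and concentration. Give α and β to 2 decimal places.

For α,β > 1 the Beta mode is (α−1)/(α+β−2). With α+β = 30, the mode is (α−1)/28.
Set (α−1)/28 = 0.29 → α = 1 + 0.29·28 = 9.12.
β = 30 − α = 20.88.

α = 9.12, β = 20.88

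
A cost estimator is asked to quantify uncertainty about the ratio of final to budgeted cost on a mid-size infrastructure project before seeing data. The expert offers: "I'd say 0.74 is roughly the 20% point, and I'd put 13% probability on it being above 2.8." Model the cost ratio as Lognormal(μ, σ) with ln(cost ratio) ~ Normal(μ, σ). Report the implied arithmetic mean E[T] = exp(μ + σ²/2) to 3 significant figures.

E[T] ≈ 1.64

If T ~ Lognormal(μ,σ) then ln T ~ Normal(μ,σ), so the p-quantile of ln T is μ + z_p·σ.
ln(0.74) = -0.3011 and ln(2.8) = 1.03; z_{0.2} = -0.8416, z_{0.87} = 1.126.
σ = (1.03 − -0.3011)/(1.126 − (-0.8416)) = 0.676.
μ = -0.3011 − (-0.8416)·0.676 = 0.268.
E[T] = exp(μ + σ²/2) = exp(0.268 + 0.2286) = 1.64.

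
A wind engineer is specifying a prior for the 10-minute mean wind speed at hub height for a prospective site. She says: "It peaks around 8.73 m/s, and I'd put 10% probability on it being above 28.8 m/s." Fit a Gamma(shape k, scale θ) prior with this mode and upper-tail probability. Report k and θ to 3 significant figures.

k ≈ 2.32, θ ≈ 6.6

Gamma(k,θ) with k>1 has mode (k−1)θ, so θ = 8.73/(k−1).
Need P(X < 28.8) = 0.9 with θ tied to k this way. Start at k = 2, θ = 8.73: P(X<28.8) ≈ 0.841.
Too low — raise k to concentrate. Iterating converges to k ≈ 2.32.
Then θ = 8.73/(2.32−1) ≈ 6.6.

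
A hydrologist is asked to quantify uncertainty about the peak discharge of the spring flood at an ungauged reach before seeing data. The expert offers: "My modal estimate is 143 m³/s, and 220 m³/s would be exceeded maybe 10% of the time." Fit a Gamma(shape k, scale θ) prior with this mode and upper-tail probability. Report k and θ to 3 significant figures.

Gamma(k,θ) with k>1 has mode (k−1)θ, so θ = 143/(k−1).
Need P(X < 220) = 0.9 with θ tied to k this way. Start at k = 2, θ = 143: P(X<220) ≈ 0.455.
Too low — raise k to concentrate. Iterating converges to k ≈ 11.1.
Then θ = 143/(11.1−1) ≈ 14.2.

k ≈ 11.1, θ ≈ 14.2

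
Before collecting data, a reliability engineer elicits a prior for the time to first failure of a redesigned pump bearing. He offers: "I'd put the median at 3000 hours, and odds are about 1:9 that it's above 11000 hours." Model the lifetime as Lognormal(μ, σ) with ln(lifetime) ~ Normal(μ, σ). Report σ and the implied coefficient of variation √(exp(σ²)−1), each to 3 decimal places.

σ ≈ 1.014, CV ≈ 1.340

If T ~ Lognormal(μ,σ) then ln T ~ Normal(μ,σ), so the p-quantile of ln T is μ + z_p·σ.
ln(3000) = 8.006 and ln(11000) = 9.306; z_{0.5} = 0, z_{0.9} = 1.282.
σ = (9.306 − 8.006)/(1.282 − (0)) = 1.014.
μ = 8.006 − (0)·1.014 = 8.006.
CV = √(exp(σ²)−1) = √(exp(1.0279)−1) = 1.340.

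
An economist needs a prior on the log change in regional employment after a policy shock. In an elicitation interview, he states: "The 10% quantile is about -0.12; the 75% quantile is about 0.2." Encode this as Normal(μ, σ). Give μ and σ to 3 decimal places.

μ = 0.090, σ = 0.164

For Normal(μ,σ), the p-quantile is μ + z_p·σ. Here z_{0.1} = -1.282, z_{0.75} = 0.6745.
So -0.12 = μ − 1.282σ and 0.2 = μ + 0.6745σ.
Subtracting: σ = (0.2 − -0.12)/(0.6745 − (-1.282)) = 0.164.
Then μ = -0.12 − (-1.282)·0.164 = 0.090.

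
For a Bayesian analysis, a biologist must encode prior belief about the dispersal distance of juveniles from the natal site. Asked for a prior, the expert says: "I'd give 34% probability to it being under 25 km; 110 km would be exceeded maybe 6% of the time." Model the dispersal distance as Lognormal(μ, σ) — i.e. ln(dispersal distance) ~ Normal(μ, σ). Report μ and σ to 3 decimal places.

If T ~ Lognormal(μ,σ) then ln T ~ Normal(μ,σ), so the p-quantile of ln T is μ + z_p·σ.
ln(25) = 3.219 and ln(110) = 4.7; z_{0.34} = -0.4125, z_{0.94} = 1.555.
σ = (4.7 − 3.219)/(1.555 − (-0.4125)) = 0.753.
μ = 3.219 − (-0.4125)·0.753 = 3.530.

μ ≈ 3.530, σ ≈ 0.753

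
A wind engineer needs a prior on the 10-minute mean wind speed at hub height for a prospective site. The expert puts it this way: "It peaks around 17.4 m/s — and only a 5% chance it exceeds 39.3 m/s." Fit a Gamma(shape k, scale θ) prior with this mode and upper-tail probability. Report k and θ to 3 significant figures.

k ≈ 5.13, θ ≈ 4.21

Gamma(k,θ) with k>1 has mode (k−1)θ, so θ = 17.4/(k−1).
Need P(X < 39.3) = 0.95 with θ tied to k this way. Start at k = 2, θ = 17.4: P(X<39.3) ≈ 0.659.
Too low — raise k to concentrate. Iterating converges to k ≈ 5.13.
Then θ = 17.4/(5.13−1) ≈ 4.21.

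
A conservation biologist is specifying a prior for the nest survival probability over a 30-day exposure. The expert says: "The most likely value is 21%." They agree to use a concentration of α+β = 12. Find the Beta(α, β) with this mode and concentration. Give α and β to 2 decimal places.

α = 3.10, β = 8.90

For α,β > 1 the Beta mode is (α−1)/(α+β−2). With α+β = 12, the mode is (α−1)/10.
Set (α−1)/10 = 0.21 → α = 1 + 0.21·10 = 3.10.
β = 12 − α = 8.90.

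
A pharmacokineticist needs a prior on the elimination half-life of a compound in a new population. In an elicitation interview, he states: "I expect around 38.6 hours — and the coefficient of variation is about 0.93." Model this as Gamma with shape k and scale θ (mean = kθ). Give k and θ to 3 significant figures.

For Gamma(k, scale θ): mean = kθ, variance = kθ², so CV = 1/√k.
CV = 0.93, hence k = 1/CV² = 1.16.
Then θ = mean/k = 38.6/1.16 = 33.4.

k ≈ 1.16, θ ≈ 33.4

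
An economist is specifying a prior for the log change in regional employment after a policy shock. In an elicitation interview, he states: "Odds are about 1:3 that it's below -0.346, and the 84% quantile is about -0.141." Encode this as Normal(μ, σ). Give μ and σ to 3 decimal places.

μ = -0.263, σ = 0.123

For Normal(μ,σ), the p-quantile is μ + z_p·σ. Here z_{0.25} = -0.6745, z_{0.84} = 0.9945.
So -0.346 = μ − 0.6745σ and -0.141 = μ + 0.9945σ.
Subtracting: σ = (-0.141 − -0.346)/(0.9945 − (-0.6745)) = 0.123.
Then μ = -0.346 − (-0.6745)·0.123 = -0.263.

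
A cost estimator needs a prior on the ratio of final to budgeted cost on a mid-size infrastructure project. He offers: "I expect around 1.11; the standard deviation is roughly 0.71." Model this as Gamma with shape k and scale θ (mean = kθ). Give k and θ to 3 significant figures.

k ≈ 2.44, θ ≈ 0.454

For Gamma(k, scale θ): mean = kθ, variance = kθ², so CV = 1/√k.
CV = SD/mean = 0.71/1.11 = 0.6396, hence k = 1/CV² = 2.44.
Then θ = mean/k = 1.11/2.44 = 0.454.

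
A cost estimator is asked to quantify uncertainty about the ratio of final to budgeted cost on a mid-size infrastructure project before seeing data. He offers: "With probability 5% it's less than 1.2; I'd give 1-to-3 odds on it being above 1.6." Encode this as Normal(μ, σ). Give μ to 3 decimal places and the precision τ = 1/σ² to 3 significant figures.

μ = 1.484, τ = 33.6

The p-quantile of Normal(μ,σ) is μ + z_p·σ, with z_{0.05} = -1.645 and z_{0.75} = 0.6745.
Eliminate σ: μ = (z₂·x₁ − z₁·x₂)/(z₂ − z₁) = (0.6745·1.2 − (-1.645)·1.6)/2.319 = 1.484.
Then σ = (x₂ − x₁)/(z₂ − z₁) = (1.6 − 1.2)/2.319 = 0.172.
Precision τ = 1/σ² = 1/0.1725² = 33.6.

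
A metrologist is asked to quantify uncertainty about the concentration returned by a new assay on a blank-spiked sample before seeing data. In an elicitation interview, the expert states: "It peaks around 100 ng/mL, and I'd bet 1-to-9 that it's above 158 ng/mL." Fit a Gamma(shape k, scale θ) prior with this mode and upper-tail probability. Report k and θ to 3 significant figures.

Gamma(k,θ) with k>1 has mode (k−1)θ, so θ = 100/(k−1).
Need P(X < 158) = 0.9 with θ tied to k this way. Start at k = 2, θ = 100: P(X<158) ≈ 0.469.
Too low — raise k to concentrate. Iterating converges to k ≈ 9.96.
Then θ = 100/(9.96−1) ≈ 11.2.

k ≈ 9.96, θ ≈ 11.2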